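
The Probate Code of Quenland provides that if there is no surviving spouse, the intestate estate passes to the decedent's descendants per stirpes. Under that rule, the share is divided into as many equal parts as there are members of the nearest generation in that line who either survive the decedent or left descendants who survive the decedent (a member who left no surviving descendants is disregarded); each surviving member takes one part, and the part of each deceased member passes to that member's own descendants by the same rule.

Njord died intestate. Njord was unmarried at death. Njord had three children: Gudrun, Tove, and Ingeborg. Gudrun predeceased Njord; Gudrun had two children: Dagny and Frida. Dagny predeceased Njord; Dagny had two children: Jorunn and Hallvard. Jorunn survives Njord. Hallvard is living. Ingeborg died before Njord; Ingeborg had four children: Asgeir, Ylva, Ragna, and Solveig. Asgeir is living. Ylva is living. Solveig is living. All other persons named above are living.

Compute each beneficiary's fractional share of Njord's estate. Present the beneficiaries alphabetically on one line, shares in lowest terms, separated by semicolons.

Asgeir 1/12; Frida 1/6; Hallvard 1/12; Jorunn 1/12; Ragna 1/12; Solveig 1/12; Tove 1/3; Ylva 1/12

There is no surviving spouse, so the entire estate passes to Njord's descendants per stirpes.
The estate is divided into 3 equal shares of 1/3 among Gudrun, Tove, Ingeborg.
Gudrun predeceased; the 1/3 allotted to Gudrun's branch passes to Gudrun's issue by representation.
The 1/3 is divided into 2 equal shares of 1/6 among Dagny, Frida.
Dagny predeceased; the 1/6 allotted to Dagny's branch passes to Dagny's issue by representation.
The 1/6 is divided into 2 equal shares of 1/12 among Jorunn, Hallvard.
Jorunn is living and takes 1/12.
Hallvard is living and takes 1/12.
Frida is living and takes 1/6.
Tove is living and takes 1/3.
Ingeborg predeceased; the 1/3 allotted to Ingeborg's branch passes to Ingeborg's issue by representation.
The 1/3 is divided into 4 equal shares of 1/12 among Asgeir, Ylva, Ragna, Solveig.
Asgeir is living and takes 1/12.
Ylva is living and takes 1/12.
Ragna is living and takes 1/12.
Solveig is living and takes 1/12.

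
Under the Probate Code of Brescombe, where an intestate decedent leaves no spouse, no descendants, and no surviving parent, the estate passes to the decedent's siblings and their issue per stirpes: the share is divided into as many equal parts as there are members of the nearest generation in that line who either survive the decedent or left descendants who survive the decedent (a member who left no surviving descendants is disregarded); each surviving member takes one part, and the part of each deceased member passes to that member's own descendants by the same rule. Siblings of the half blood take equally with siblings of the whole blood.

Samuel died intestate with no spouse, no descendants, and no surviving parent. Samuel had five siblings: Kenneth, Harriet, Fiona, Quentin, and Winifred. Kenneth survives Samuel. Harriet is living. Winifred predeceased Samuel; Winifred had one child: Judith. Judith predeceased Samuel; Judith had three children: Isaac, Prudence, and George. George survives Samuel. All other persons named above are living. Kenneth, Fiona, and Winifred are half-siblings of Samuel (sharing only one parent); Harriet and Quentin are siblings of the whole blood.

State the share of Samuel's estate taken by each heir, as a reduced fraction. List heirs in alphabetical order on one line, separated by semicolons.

No spouse, descendants, or parent survives, so the estate passes to Samuel's siblings per stirpes.
Half-blood and whole-blood siblings take equally under the stated rule.
The estate is divided into 5 equal shares of 1/5 among Kenneth, Harriet, Fiona, Quentin, Winifred.
Kenneth is living and takes 1/5.
Harriet is living and takes 1/5.
Fiona is living and takes 1/5.
Quentin is living and takes 1/5.
Winifred predeceased; the 1/5 allotted to Winifred's branch passes to Winifred's issue by representation.
Judith's line is the sole branch at this level, so the full 1/5 passes to Judith's issue by representation.
The 1/5 is divided into 3 equal shares of 1/15 among Isaac, Prudence, George.
Isaac is living and takes 1/15.
Prudence is living and takes 1/15.
George is living and takes 1/15.

Fiona 1/5; George 1/15; Harriet 1/5; Isaac 1/15; Kenneth 1/5; Prudence 1/15; Quentin 1/5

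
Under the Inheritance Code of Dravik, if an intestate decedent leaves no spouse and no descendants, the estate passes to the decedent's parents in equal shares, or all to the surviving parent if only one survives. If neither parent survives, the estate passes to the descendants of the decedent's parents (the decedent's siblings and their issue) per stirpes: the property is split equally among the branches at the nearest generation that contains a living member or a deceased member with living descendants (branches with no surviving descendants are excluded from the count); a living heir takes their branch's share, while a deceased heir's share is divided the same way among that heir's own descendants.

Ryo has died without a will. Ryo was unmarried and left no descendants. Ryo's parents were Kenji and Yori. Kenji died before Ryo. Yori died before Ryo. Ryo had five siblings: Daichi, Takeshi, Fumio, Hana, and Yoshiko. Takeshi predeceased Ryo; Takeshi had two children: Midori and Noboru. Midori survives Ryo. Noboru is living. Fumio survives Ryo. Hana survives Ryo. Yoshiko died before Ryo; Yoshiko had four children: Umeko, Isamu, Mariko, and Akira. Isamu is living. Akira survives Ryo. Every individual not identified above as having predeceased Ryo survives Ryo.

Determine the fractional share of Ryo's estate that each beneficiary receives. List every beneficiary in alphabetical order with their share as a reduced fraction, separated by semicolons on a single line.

Neither parent survives and there are no descendants, so the estate passes to Ryo's siblings and their issue per stirpes.
The estate is divided into 5 equal shares of 1/5 among Daichi, Takeshi, Fumio, Hana, Yoshiko.
Daichi is living and takes 1/5.
Takeshi predeceased; the 1/5 allotted to Takeshi's branch passes to Takeshi's issue by representation.
The 1/5 is divided into 2 equal shares of 1/10 among Midori, Noboru.
Midori is living and takes 1/10.
Noboru is living and takes 1/10.
Fumio is living and takes 1/5.
Hana is living and takes 1/5.
Yoshiko predeceased; the 1/5 allotted to Yoshiko's branch passes to Yoshiko's issue by representation.
The 1/5 is divided into 4 equal shares of 1/20 among Umeko, Isamu, Mariko, Akira.
Umeko is living and takes 1/20.
Isamu is living and takes 1/20.
Mariko is living and takes 1/20.
Akira is living and takes 1/20.

Akira 1/20; Daichi 1/5; Fumio 1/5; Hana 1/5; Isamu 1/20; Mariko 1/20; Midori 1/10; Noboru 1/10; Umeko 1/20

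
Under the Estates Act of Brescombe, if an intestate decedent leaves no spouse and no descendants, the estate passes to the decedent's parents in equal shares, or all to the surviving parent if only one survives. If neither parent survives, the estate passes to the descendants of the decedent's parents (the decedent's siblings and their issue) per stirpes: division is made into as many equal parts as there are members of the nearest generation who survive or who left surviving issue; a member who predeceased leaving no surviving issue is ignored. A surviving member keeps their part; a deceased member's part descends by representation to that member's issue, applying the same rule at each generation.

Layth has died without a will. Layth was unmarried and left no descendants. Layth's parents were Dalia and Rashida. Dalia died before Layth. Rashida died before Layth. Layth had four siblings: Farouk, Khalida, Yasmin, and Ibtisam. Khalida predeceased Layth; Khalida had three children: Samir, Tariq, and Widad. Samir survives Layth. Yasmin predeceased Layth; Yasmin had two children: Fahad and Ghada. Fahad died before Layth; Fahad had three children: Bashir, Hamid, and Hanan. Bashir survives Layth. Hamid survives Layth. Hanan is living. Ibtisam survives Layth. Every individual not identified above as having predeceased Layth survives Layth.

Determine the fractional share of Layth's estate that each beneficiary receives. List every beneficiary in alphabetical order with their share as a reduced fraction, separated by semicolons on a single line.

Bashir 1/24; Farouk 1/4; Ghada 1/8; Hamid 1/24; Hanan 1/24; Ibtisam 1/4; Samir 1/12; Tariq 1/12; Widad 1/12

Neither parent survives and there are no descendants, so the estate passes to Layth's siblings and their issue per stirpes.
The estate is divided into 4 equal shares of 1/4 among Farouk, Khalida, Yasmin, Ibtisam.
Farouk is living and takes 1/4.
Khalida predeceased; the 1/4 allotted to Khalida's branch passes to Khalida's issue by representation.
The 1/4 is divided into 3 equal shares of 1/12 among Samir, Tariq, Widad.
Samir is living and takes 1/12.
Tariq is living and takes 1/12.
Widad is living and takes 1/12.
Yasmin predeceased; the 1/4 allotted to Yasmin's branch passes to Yasmin's issue by representation.
The 1/4 is divided into 2 equal shares of 1/8 among Fahad, Ghada.
Fahad predeceased; the 1/8 allotted to Fahad's branch passes to Fahad's issue by representation.
The 1/8 is divided into 3 equal shares of 1/24 among Bashir, Hamid, Hanan.
Bashir is living and takes 1/24.
Hamid is living and takes 1/24.
Hanan is living and takes 1/24.
Ghada is living and takes 1/8.
Ibtisam is living and takes 1/4.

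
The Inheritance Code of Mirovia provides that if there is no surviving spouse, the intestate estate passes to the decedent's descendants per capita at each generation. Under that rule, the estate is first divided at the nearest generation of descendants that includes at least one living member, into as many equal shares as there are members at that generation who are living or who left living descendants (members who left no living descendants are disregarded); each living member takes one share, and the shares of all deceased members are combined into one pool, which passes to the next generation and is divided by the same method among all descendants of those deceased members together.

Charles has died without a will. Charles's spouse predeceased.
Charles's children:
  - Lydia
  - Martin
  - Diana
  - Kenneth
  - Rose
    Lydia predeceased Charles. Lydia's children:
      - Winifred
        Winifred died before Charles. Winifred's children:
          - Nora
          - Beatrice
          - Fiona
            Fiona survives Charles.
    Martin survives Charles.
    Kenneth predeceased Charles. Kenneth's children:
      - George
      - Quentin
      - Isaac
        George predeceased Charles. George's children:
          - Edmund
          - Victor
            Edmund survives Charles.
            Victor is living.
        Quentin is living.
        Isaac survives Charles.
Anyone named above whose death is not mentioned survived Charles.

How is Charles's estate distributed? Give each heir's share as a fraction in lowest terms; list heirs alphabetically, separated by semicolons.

There is no surviving spouse, so the entire estate passes to Charles's descendants per capita at each generation.
At generation 1 (Lydia, Martin, Diana, Kenneth, Rose) there are 5 shares of (1)/5 = 1/5 each.
Living: Martin, Diana, and Rose — each takes 1/5.
Deceased: Lydia and Kenneth. Their combined 2/5 is pooled and carried to generation 2.
At generation 2 (Winifred, George, Quentin, Isaac) there are 4 shares of (2/5)/4 = 1/10 each.
Living: Quentin and Isaac — each takes 1/10.
Deceased: Winifred and George. Their combined 1/5 is pooled and carried to generation 3.
At generation 3 (Nora, Beatrice, Fiona, Edmund, Victor) there are 5 shares of (1/5)/5 = 1/25 each.
Living: Nora, Beatrice, Fiona, Edmund, and Victor — each takes 1/25.

Beatrice 1/25; Diana 1/5; Edmund 1/25; Fiona 1/25; Isaac 1/10; Martin 1/5; Nora 1/25; Quentin 1/10; Rose 1/5; Victor 1/25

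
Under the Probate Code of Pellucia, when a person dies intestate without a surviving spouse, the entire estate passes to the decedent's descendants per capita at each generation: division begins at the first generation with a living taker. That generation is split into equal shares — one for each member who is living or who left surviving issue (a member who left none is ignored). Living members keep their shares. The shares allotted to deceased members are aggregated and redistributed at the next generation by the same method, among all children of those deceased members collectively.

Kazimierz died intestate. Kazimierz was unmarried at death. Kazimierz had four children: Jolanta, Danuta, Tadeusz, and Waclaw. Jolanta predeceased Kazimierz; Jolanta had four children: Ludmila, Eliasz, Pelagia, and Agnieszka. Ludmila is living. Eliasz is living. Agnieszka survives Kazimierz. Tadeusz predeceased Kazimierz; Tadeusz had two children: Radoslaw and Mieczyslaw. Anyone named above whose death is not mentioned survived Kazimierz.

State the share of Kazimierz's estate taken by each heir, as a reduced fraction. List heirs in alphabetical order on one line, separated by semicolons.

There is no surviving spouse, so the entire estate passes to Kazimierz's descendants per capita at each generation.
At generation 1 (Jolanta, Danuta, Tadeusz, Waclaw) there are 4 shares of (1)/4 = 1/4 each.
Living: Danuta and Waclaw — each takes 1/4.
Deceased: Jolanta and Tadeusz. Their combined 1/2 is pooled and carried to generation 2.
At generation 2 (Ludmila, Eliasz, Pelagia, Agnieszka, Radoslaw, Mieczyslaw) there are 6 shares of (1/2)/6 = 1/12 each.
Living: Ludmila, Eliasz, Pelagia, Agnieszka, Radoslaw, and Mieczyslaw — each takes 1/12.

Agnieszka 1/12; Danuta 1/4; Eliasz 1/12; Ludmila 1/12; Mieczyslaw 1/12; Pelagia 1/12; Radoslaw 1/12; Waclaw 1/4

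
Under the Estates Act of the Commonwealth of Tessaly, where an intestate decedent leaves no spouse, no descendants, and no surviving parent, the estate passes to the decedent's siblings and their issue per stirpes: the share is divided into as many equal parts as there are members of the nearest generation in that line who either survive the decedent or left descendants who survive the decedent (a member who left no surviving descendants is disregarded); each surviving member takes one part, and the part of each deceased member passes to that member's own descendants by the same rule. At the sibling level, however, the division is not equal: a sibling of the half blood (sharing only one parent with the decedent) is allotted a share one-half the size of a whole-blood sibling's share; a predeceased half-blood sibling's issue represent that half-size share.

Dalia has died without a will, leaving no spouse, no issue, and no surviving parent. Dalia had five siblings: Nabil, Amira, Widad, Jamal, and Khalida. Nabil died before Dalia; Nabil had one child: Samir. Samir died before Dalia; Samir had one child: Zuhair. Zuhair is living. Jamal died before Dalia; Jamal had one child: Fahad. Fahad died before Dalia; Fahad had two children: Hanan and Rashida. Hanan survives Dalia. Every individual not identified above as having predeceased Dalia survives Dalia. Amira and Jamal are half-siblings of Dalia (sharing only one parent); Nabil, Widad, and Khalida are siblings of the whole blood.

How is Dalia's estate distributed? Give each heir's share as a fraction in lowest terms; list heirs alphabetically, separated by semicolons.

No spouse, descendants, or parent survives, so the estate passes to Dalia's siblings per stirpes.
Half-blood siblings count for one-half the weight of whole-blood siblings at the initial division.
Dividing 1 in proportion to weights (total weight 4): Nabil (weight 1) → 1/4; Amira (weight 1/2) → 1/8; Widad (weight 1) → 1/4; Jamal (weight 1/2) → 1/8; Khalida (weight 1) → 1/4.
Nabil predeceased; the 1/4 allotted to Nabil's branch passes to Nabil's issue by representation.
Samir's line is the sole branch at this level, so the full 1/4 passes to Samir's issue by representation.
Zuhair is the sole taker at this level and receives the full 1/4.
Amira is living and takes 1/8.
Widad is living and takes 1/4.
Jamal predeceased; the 1/8 allotted to Jamal's branch passes to Jamal's issue by representation.
Fahad's line is the sole branch at this level, so the full 1/8 passes to Fahad's issue by representation.
The 1/8 is divided into 2 equal shares of 1/16 among Hanan, Rashida.
Hanan is living and takes 1/16.
Rashida is living and takes 1/16.
Khalida is living and takes 1/4.

Amira 1/8; Hanan 1/16; Khalida 1/4; Rashida 1/16; Widad 1/4; Zuhair 1/4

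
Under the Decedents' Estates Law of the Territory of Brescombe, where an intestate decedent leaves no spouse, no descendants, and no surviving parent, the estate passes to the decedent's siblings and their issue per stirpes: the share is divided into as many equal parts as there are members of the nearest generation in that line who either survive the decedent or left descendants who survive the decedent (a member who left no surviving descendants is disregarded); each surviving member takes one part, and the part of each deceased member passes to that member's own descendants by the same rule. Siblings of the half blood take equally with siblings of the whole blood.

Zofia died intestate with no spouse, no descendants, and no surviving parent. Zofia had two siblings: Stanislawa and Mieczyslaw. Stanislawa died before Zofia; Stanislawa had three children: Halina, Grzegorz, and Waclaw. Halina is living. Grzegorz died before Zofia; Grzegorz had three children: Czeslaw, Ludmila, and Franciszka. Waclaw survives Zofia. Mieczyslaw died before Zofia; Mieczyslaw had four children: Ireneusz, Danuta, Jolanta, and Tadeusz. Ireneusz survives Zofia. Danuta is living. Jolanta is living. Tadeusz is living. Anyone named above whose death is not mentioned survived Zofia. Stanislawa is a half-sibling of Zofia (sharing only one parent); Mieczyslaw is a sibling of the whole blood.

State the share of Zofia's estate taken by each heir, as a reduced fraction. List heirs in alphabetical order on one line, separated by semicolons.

Czeslaw 1/18; Danuta 1/8; Franciszka 1/18; Halina 1/6; Ireneusz 1/8; Jolanta 1/8; Ludmila 1/18; Tadeusz 1/8; Waclaw 1/6

No spouse, descendants, or parent survives, so the estate passes to Zofia's siblings per stirpes.
Half-blood and whole-blood siblings take equally under the stated rule.
The estate is divided into 2 equal shares of 1/2 among Stanislawa, Mieczyslaw.
Stanislawa predeceased; the 1/2 allotted to Stanislawa's branch passes to Stanislawa's issue by representation.
The 1/2 is divided into 3 equal shares of 1/6 among Halina, Grzegorz, Waclaw.
Halina is living and takes 1/6.
Grzegorz predeceased; the 1/6 allotted to Grzegorz's branch passes to Grzegorz's issue by representation.
The 1/6 is divided into 3 equal shares of 1/18 among Czeslaw, Ludmila, Franciszka.
Czeslaw is living and takes 1/18.
Ludmila is living and takes 1/18.
Franciszka is living and takes 1/18.
Waclaw is living and takes 1/6.
Mieczyslaw predeceased; the 1/2 allotted to Mieczyslaw's branch passes to Mieczyslaw's issue by representation.
The 1/2 is divided into 4 equal shares of 1/8 among Ireneusz, Danuta, Jolanta, Tadeusz.
Ireneusz is living and takes 1/8.
Danuta is living and takes 1/8.
Jolanta is living and takes 1/8.
Tadeusz is living and takes 1/8.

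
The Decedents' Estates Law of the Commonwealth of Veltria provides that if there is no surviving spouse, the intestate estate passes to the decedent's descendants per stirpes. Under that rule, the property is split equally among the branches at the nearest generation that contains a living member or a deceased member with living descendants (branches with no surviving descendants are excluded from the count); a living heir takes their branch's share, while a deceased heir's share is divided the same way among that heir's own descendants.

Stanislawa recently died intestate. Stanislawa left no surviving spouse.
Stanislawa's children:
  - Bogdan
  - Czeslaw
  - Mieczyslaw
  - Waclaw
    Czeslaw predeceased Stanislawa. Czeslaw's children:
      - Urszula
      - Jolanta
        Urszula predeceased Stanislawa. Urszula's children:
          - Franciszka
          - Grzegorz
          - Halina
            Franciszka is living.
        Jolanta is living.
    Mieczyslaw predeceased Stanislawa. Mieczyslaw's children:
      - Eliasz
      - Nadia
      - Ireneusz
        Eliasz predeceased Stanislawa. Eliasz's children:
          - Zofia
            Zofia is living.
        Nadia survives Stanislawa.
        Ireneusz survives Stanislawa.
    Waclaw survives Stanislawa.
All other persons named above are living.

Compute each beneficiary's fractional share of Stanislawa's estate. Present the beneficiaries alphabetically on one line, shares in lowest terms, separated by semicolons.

Bogdan 1/4; Franciszka 1/24; Grzegorz 1/24; Halina 1/24; Ireneusz 1/12; Jolanta 1/8; Nadia 1/12; Waclaw 1/4; Zofia 1/12

There is no surviving spouse, so the entire estate passes to Stanislawa's descendants per stirpes.
The estate is divided into 4 equal shares of 1/4 among Bogdan, Czeslaw, Mieczyslaw, Waclaw.
Bogdan is living and takes 1/4.
Czeslaw predeceased; the 1/4 allotted to Czeslaw's branch passes to Czeslaw's issue by representation.
The 1/4 is divided into 2 equal shares of 1/8 among Urszula, Jolanta.
Urszula predeceased; the 1/8 allotted to Urszula's branch passes to Urszula's issue by representation.
The 1/8 is divided into 3 equal shares of 1/24 among Franciszka, Grzegorz, Halina.
Franciszka is living and takes 1/24.
Grzegorz is living and takes 1/24.
Halina is living and takes 1/24.
Jolanta is living and takes 1/8.
Mieczyslaw predeceased; the 1/4 allotted to Mieczyslaw's branch passes to Mieczyslaw's issue by representation.
The 1/4 is divided into 3 equal shares of 1/12 among Eliasz, Nadia, Ireneusz.
Eliasz predeceased; the 1/12 allotted to Eliasz's branch passes to Eliasz's issue by representation.
Zofia is the sole taker at this level and receives the full 1/12.
Nadia is living and takes 1/12.
Ireneusz is living and takes 1/12.
Waclaw is living and takes 1/4.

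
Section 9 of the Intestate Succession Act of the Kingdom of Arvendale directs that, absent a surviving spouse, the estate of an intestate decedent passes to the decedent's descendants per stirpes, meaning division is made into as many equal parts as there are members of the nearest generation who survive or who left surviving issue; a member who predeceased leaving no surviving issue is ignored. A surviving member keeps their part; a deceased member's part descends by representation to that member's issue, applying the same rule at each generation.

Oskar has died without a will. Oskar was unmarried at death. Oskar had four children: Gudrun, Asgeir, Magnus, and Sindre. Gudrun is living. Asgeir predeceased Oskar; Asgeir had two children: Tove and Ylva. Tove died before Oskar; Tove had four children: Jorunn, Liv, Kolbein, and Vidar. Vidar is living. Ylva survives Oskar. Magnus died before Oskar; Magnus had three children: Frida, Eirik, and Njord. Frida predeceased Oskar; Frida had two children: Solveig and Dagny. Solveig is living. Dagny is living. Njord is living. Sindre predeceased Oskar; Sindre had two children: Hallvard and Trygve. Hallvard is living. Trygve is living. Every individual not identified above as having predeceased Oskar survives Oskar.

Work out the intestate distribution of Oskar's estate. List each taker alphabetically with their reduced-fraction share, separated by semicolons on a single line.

There is no surviving spouse, so the entire estate passes to Oskar's descendants per stirpes.
The estate is divided into 4 equal shares of 1/4 among Gudrun, Asgeir, Magnus, Sindre.
Gudrun is living and takes 1/4.
Asgeir predeceased; the 1/4 allotted to Asgeir's branch passes to Asgeir's issue by representation.
The 1/4 is divided into 2 equal shares of 1/8 among Tove, Ylva.
Tove predeceased; the 1/8 allotted to Tove's branch passes to Tove's issue by representation.
The 1/8 is divided into 4 equal shares of 1/32 among Jorunn, Liv, Kolbein, Vidar.
Jorunn is living and takes 1/32.
Liv is living and takes 1/32.
Kolbein is living and takes 1/32.
Vidar is living and takes 1/32.
Ylva is living and takes 1/8.
Magnus predeceased; the 1/4 allotted to Magnus's branch passes to Magnus's issue by representation.
The 1/4 is divided into 3 equal shares of 1/12 among Frida, Eirik, Njord.
Frida predeceased; the 1/12 allotted to Frida's branch passes to Frida's issue by representation.
The 1/12 is divided into 2 equal shares of 1/24 among Solveig, Dagny.
Solveig is living and takes 1/24.
Dagny is living and takes 1/24.
Eirik is living and takes 1/12.
Njord is living and takes 1/12.
Sindre predeceased; the 1/4 allotted to Sindre's branch passes to Sindre's issue by representation.
The 1/4 is divided into 2 equal shares of 1/8 among Hallvard, Trygve.
Hallvard is living and takes 1/8.
Trygve is living and takes 1/8.

Dagny 1/24; Eirik 1/12; Gudrun 1/4; Hallvard 1/8; Jorunn 1/32; Kolbein 1/32; Liv 1/32; Njord 1/12; Solveig 1/24; Trygve 1/8; Vidar 1/32; Ylva 1/8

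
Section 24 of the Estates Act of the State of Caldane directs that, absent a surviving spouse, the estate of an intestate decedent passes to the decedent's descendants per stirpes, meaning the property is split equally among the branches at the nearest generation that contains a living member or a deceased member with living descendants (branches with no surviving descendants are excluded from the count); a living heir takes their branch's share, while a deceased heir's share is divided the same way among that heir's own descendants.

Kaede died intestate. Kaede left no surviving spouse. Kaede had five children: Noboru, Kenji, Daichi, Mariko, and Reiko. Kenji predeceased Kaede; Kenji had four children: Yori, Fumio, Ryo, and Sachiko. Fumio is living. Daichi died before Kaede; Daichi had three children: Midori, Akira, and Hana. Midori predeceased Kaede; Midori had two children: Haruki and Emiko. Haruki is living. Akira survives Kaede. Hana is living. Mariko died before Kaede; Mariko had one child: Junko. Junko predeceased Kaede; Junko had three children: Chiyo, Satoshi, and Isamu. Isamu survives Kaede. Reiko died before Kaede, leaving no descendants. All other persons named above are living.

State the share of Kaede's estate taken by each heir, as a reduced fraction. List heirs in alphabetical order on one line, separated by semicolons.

There is no surviving spouse, so the entire estate passes to Kaede's descendants per stirpes.
Reiko left no surviving issue, so that branch lapses and is disregarded.
The estate is divided into 4 equal shares of 1/4 among Noboru, Kenji, Daichi, Mariko.
Noboru is living and takes 1/4.
Kenji predeceased; the 1/4 allotted to Kenji's branch passes to Kenji's issue by representation.
The 1/4 is divided into 4 equal shares of 1/16 among Yori, Fumio, Ryo, Sachiko.
Yori is living and takes 1/16.
Fumio is living and takes 1/16.
Ryo is living and takes 1/16.
Sachiko is living and takes 1/16.
Daichi predeceased; the 1/4 allotted to Daichi's branch passes to Daichi's issue by representation.
The 1/4 is divided into 3 equal shares of 1/12 among Midori, Akira, Hana.
Midori predeceased; the 1/12 allotted to Midori's branch passes to Midori's issue by representation.
The 1/12 is divided into 2 equal shares of 1/24 among Haruki, Emiko.
Haruki is living and takes 1/24.
Emiko is living and takes 1/24.
Akira is living and takes 1/12.
Hana is living and takes 1/12.
Mariko predeceased; the 1/4 allotted to Mariko's branch passes to Mariko's issue by representation.
Junko's line is the sole branch at this level, so the full 1/4 passes to Junko's issue by representation.
The 1/4 is divided into 3 equal shares of 1/12 among Chiyo, Satoshi, Isamu.
Chiyo is living and takes 1/12.
Satoshi is living and takes 1/12.
Isamu is living and takes 1/12.

Akira 1/12; Chiyo 1/12; Emiko 1/24; Fumio 1/16; Hana 1/12; Haruki 1/24; Isamu 1/12; Noboru 1/4; Ryo 1/16; Sachiko 1/16; Satoshi 1/12; Yori 1/16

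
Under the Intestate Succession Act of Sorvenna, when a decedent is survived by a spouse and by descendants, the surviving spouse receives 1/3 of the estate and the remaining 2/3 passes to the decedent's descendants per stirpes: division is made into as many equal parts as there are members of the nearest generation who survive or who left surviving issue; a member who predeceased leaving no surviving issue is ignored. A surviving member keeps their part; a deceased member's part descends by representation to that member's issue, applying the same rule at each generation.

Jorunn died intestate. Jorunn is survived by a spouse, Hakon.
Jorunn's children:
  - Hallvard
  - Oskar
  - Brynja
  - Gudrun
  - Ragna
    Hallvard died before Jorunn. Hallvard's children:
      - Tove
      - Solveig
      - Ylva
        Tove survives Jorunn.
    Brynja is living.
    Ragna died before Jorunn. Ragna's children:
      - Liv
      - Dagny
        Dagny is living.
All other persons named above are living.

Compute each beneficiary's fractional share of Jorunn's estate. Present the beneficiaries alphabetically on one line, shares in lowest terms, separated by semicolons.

Brynja 2/15; Dagny 1/15; Gudrun 2/15; Hakon 1/3; Liv 1/15; Oskar 2/15; Solveig 2/45; Tove 2/45; Ylva 2/45

Hakon, as surviving spouse, takes 1/3.
The remaining 2/3 passes to Jorunn's descendants per stirpes.
The 2/3 is divided into 5 equal shares of 2/15 among Hallvard, Oskar, Brynja, Gudrun, Ragna.
Hallvard predeceased; the 2/15 allotted to Hallvard's branch passes to Hallvard's issue by representation.
The 2/15 is divided into 3 equal shares of 2/45 among Tove, Solveig, Ylva.
Tove is living and takes 2/45.
Solveig is living and takes 2/45.
Ylva is living and takes 2/45.
Oskar is living and takes 2/15.
Brynja is living and takes 2/15.
Gudrun is living and takes 2/15.
Ragna predeceased; the 2/15 allotted to Ragna's branch passes to Ragna's issue by representation.
The 2/15 is divided into 2 equal shares of 1/15 among Liv, Dagny.
Liv is living and takes 1/15.
Dagny is living and takes 1/15.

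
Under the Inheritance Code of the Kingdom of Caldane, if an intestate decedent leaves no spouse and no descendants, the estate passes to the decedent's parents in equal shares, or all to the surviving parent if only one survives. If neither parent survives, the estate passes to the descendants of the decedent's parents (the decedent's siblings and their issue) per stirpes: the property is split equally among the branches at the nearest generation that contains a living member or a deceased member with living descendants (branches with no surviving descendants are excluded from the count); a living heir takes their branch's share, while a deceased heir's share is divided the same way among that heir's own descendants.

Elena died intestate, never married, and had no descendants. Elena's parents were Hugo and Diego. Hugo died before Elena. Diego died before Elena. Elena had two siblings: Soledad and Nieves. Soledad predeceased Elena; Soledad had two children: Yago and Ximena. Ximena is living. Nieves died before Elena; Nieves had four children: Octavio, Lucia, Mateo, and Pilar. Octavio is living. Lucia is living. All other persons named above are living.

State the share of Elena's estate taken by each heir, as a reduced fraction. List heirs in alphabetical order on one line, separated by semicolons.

Neither parent survives and there are no descendants, so the estate passes to Elena's siblings and their issue per stirpes.
The estate is divided into 2 equal shares of 1/2 among Soledad, Nieves.
Soledad predeceased; the 1/2 allotted to Soledad's branch passes to Soledad's issue by representation.
The 1/2 is divided into 2 equal shares of 1/4 among Yago, Ximena.
Yago is living and takes 1/4.
Ximena is living and takes 1/4.
Nieves predeceased; the 1/2 allotted to Nieves's branch passes to Nieves's issue by representation.
The 1/2 is divided into 4 equal shares of 1/8 among Octavio, Lucia, Mateo, Pilar.
Octavio is living and takes 1/8.
Lucia is living and takes 1/8.
Mateo is living and takes 1/8.
Pilar is living and takes 1/8.

Lucia 1/8; Mateo 1/8; Octavio 1/8; Pilar 1/8; Ximena 1/4; Yago 1/4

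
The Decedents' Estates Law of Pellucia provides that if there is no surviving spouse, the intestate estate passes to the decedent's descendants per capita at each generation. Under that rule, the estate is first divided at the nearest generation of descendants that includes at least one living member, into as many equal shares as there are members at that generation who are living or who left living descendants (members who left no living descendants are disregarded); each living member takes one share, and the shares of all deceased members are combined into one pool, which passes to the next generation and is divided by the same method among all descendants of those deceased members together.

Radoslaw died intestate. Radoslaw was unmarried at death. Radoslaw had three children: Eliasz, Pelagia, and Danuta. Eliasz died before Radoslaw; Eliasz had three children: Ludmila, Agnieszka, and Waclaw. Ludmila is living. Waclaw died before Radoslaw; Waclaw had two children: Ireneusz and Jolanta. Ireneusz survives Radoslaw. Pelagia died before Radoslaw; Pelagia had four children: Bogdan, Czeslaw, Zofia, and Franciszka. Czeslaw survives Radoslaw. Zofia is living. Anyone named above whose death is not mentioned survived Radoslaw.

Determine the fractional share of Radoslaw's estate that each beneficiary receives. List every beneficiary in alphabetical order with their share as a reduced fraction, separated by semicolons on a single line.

There is no surviving spouse, so the entire estate passes to Radoslaw's descendants per capita at each generation.
At generation 1 (Eliasz, Pelagia, Danuta) there are 3 shares of (1)/3 = 1/3 each.
Living: Danuta — each takes 1/3.
Deceased: Eliasz and Pelagia. Their combined 2/3 is pooled and carried to generation 2.
At generation 2 (Ludmila, Agnieszka, Waclaw, Bogdan, Czeslaw, Zofia, Franciszka) there are 7 shares of (2/3)/7 = 2/21 each.
Living: Ludmila, Agnieszka, Bogdan, Czeslaw, Zofia, and Franciszka — each takes 2/21.
Deceased: Waclaw. That 2/21 share is carried to generation 3.
At generation 3 (Ireneusz, Jolanta) there are 2 shares of (2/21)/2 = 1/21 each.
Living: Ireneusz and Jolanta — each takes 1/21.

Agnieszka 2/21; Bogdan 2/21; Czeslaw 2/21; Danuta 1/3; Franciszka 2/21; Ireneusz 1/21; Jolanta 1/21; Ludmila 2/21; Zofia 2/21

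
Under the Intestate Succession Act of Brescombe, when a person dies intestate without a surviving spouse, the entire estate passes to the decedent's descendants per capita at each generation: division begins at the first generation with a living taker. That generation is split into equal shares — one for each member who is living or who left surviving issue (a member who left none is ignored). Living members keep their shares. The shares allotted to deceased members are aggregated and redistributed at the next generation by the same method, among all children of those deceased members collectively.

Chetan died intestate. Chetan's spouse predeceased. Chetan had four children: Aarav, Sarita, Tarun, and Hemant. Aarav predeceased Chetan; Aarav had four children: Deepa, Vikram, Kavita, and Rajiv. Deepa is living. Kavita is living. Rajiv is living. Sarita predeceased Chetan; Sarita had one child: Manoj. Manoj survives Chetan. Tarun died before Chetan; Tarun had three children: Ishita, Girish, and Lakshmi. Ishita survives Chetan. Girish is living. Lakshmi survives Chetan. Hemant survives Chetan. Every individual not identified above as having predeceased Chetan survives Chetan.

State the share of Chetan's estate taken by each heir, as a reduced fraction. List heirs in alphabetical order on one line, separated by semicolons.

Deepa 3/32; Girish 3/32; Hemant 1/4; Ishita 3/32; Kavita 3/32; Lakshmi 3/32; Manoj 3/32; Rajiv 3/32; Vikram 3/32

There is no surviving spouse, so the entire estate passes to Chetan's descendants per capita at each generation.
At generation 1 (Aarav, Sarita, Tarun, Hemant) there are 4 shares of (1)/4 = 1/4 each.
Living: Hemant — each takes 1/4.
Deceased: Aarav, Sarita, and Tarun. Their combined 3/4 is pooled and carried to generation 2.
At generation 2 (Deepa, Vikram, Kavita, Rajiv, Manoj, Ishita, Girish, Lakshmi) there are 8 shares of (3/4)/8 = 3/32 each.
Living: Deepa, Vikram, Kavita, Rajiv, Manoj, Ishita, Girish, and Lakshmi — each takes 3/32.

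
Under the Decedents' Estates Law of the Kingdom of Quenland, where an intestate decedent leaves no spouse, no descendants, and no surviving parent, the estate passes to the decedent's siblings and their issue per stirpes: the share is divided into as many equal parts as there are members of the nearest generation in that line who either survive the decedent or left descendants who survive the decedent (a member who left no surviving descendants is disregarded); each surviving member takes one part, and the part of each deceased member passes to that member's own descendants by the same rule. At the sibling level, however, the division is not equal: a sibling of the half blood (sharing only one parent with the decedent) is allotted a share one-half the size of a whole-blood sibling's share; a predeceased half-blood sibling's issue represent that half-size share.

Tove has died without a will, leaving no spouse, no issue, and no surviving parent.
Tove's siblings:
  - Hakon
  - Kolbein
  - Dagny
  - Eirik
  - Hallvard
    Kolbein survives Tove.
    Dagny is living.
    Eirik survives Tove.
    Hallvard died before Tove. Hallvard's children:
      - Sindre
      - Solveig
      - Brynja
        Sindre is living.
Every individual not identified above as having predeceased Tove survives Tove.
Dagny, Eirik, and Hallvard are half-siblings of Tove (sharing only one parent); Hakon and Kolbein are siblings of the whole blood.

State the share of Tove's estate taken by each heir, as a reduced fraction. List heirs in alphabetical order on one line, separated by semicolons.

No spouse, descendants, or parent survives, so the estate passes to Tove's siblings per stirpes.
Half-blood siblings count for one-half the weight of whole-blood siblings at the initial division.
Dividing 1 in proportion to weights (total weight 7/2): Hakon (weight 1) → 2/7; Kolbein (weight 1) → 2/7; Dagny (weight 1/2) → 1/7; Eirik (weight 1/2) → 1/7; Hallvard (weight 1/2) → 1/7.
Hakon is living and takes 2/7.
Kolbein is living and takes 2/7.
Dagny is living and takes 1/7.
Eirik is living and takes 1/7.
Hallvard predeceased; the 1/7 allotted to Hallvard's branch passes to Hallvard's issue by representation.
The 1/7 is divided into 3 equal shares of 1/21 among Sindre, Solveig, Brynja.
Sindre is living and takes 1/21.
Solveig is living and takes 1/21.
Brynja is living and takes 1/21.

Brynja 1/21; Dagny 1/7; Eirik 1/7; Hakon 2/7; Kolbein 2/7; Sindre 1/21; Solveig 1/21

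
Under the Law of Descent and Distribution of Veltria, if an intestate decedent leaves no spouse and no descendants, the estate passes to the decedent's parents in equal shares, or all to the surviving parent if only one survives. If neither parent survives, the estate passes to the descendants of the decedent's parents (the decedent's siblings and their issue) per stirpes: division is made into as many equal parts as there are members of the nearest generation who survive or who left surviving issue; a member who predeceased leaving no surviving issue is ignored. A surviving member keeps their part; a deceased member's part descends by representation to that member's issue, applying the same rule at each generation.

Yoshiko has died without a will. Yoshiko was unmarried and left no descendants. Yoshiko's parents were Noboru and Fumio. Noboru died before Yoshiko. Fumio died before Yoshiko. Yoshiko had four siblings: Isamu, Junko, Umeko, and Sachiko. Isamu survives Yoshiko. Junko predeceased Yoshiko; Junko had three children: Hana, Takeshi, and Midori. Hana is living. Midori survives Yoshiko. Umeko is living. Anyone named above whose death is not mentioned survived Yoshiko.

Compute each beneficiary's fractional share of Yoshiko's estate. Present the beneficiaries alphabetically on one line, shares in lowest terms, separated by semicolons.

Hana 1/12; Isamu 1/4; Midori 1/12; Sachiko 1/4; Takeshi 1/12; Umeko 1/4

Neither parent survives and there are no descendants, so the estate passes to Yoshiko's siblings and their issue per stirpes.
The estate is divided into 4 equal shares of 1/4 among Isamu, Junko, Umeko, Sachiko.
Isamu is living and takes 1/4.
Junko predeceased; the 1/4 allotted to Junko's branch passes to Junko's issue by representation.
The 1/4 is divided into 3 equal shares of 1/12 among Hana, Takeshi, Midori.
Hana is living and takes 1/12.
Takeshi is living and takes 1/12.
Midori is living and takes 1/12.
Umeko is living and takes 1/4.
Sachiko is living and takes 1/4.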